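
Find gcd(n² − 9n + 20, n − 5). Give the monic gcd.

Apply the Euclidean algorithm:
  n² − 9n + 20 = (n − 4)(n − 5) + (0)
The last nonzero remainder n − 5 is already monic.

n − 5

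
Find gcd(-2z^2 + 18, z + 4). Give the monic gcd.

1

Euclidean algorithm in ℚ[z]:
  -2z^2 + 18 = (-2z + 8)(z + 4) + (-14)
  z + 4 = (-(1/14)z - 2/7)(-14) + (0)
The last nonzero remainder is the constant -14, so the polynomials are coprime and gcd = 1.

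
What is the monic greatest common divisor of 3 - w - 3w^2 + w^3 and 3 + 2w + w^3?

1 + w

Apply the Euclidean algorithm:
  w^3 - 3w^2 - w + 3 = (w^3 + 2w + 3) + (-3w^2 - 3w)
  w^3 + 2w + 3 = (-(1/3)w + 1/3)(-3w^2 - 3w) + (3w + 3)
  -3w^2 - 3w = (-w)(3w + 3) + (0)
Last nonzero remainder: 3w + 3. Dividing through by 3 gives the monic gcd w + 1.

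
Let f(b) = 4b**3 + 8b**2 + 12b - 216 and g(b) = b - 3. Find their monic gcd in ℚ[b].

b - 3

By polynomial division,
  4b**3 + 8b**2 + 12b - 216 = (4b**2 + 20b + 72)(b - 3) + (0)
The last nonzero remainder b - 3 is already monic.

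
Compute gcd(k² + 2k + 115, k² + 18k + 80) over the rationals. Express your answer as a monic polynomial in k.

By polynomial division,
  k² + 2k + 115 = (k² + 18k + 80) + (−16k + 35)
  k² + 18k + 80 = (−(1/16)k − 323/256)(−16k + 35) + (31785/256)
  −16k + 35 = (−(4096/31785)k + 1792/6357)(31785/256) + (0)
The last nonzero remainder is the constant 31785/256, so the polynomials are coprime and gcd = 1.

1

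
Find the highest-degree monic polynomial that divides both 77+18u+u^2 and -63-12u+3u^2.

1

By polynomial division,
  u^2+18u+77 = (1/3)(3u^2-12u-63) + (22u+98)
  3u^2-12u-63 = ((3/22)u-279/242)(22u+98) + (6048/121)
  22u+98 = ((1331/3024)u+847/432)(6048/121) + (0)
The last nonzero remainder is the constant 6048/121, so the polynomials are coprime and gcd = 1.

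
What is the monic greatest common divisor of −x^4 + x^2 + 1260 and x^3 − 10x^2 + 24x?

Repeated division with remainder:
  −x^4 + x^2 + 1260 = (−x − 10)(x^3 − 10x^2 + 24x) + (−75x^2 + 240x + 1260)
  x^3 − 10x^2 + 24x = (−(1/75)x + 34/375)(−75x^2 + 240x + 1260) + ((476/25)x − 2856/25)
  −75x^2 + 240x + 1260 = (−(1875/476)x − 375/34)((476/25)x − 2856/25) + (0)
Last nonzero remainder: (476/25)x − 2856/25. Dividing through by 476/25 gives the monic gcd x − 6.

x − 6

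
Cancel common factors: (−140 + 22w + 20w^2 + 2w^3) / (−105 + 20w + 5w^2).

By polynomial division,
  2w^3 + 20w^2 + 22w − 140 = ((2/5)w + 12/5)(5w^2 + 20w − 105) + (16w + 112)
  5w^2 + 20w − 105 = ((5/16)w − 15/16)(16w + 112) + (0)
Last nonzero remainder: 16w + 112. Dividing through by 16 gives the monic gcd w + 7.
Cancel w + 7 from numerator and denominator to get the reduced form.

(−20 + 6w + 2w^2)/(−15 + 5w)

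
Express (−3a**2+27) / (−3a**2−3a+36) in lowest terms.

By polynomial division,
  −3a**2+27 = (−3a**2−3a+36) + (3a−9)
  −3a**2−3a+36 = (−a−4)(3a−9) + (0)
Last nonzero remainder: 3a−9. Dividing through by 3 gives the monic gcd a−3.
Cancel a−3 from numerator and denominator to get the reduced form.

(a+3)/(a+4)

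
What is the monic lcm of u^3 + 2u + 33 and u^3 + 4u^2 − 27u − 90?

u^5 + u^4 − 28u^3 + 35u^2 − 27u − 990

By polynomial division,
  u^3 + 2u + 33 = (u^3 + 4u^2 − 27u − 90) + (−4u^2 + 29u + 123)
  u^3 + 4u^2 − 27u − 90 = (−(1/4)u − 45/16)(−4u^2 + 29u + 123) + ((1365/16)u + 4095/16)
  −4u^2 + 29u + 123 = (−(64/1365)u + 656/1365)((1365/16)u + 4095/16) + (0)
Last nonzero remainder: (1365/16)u + 4095/16. Dividing through by 1365/16 gives the monic gcd u + 3.
Then lcm(f, g) = f·g / gcd(f, g); expanding and making the result monic gives the answer.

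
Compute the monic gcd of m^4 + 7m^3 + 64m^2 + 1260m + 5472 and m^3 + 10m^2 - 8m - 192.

m^2 + 14m + 48

Apply the Euclidean algorithm:
  m^4 + 7m^3 + 64m^2 + 1260m + 5472 = (m - 3)(m^3 + 10m^2 - 8m - 192) + (102m^2 + 1428m + 4896)
  m^3 + 10m^2 - 8m - 192 = ((1/102)m - 2/51)(102m^2 + 1428m + 4896) + (0)
Last nonzero remainder: 102m^2 + 1428m + 4896. Dividing through by 102 gives the monic gcd m^2 + 14m + 48.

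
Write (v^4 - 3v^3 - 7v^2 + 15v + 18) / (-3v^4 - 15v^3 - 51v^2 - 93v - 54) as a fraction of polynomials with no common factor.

(-v^2 + 6v - 9)/(3v^2 + 6v + 27)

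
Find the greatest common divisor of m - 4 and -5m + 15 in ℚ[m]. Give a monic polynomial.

By polynomial division,
  m - 4 = (-1/5)(-5m + 15) + (-1)
  -5m + 15 = (5m - 15)(-1) + (0)
The last nonzero remainder is the constant -1, so the polynomials are coprime and gcd = 1.

1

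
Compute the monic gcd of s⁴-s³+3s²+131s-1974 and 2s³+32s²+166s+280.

s+7

Apply the Euclidean algorithm:
  s⁴-s³+3s²+131s-1974 = ((1/2)s-17/2)(2s³+32s²+166s+280) + (192s²+1402s+406)
  2s³+32s²+166s+280 = ((1/96)s+835/9216)(192s²+1402s+406) + ((160105/4608)s+1120735/4608)
  192s²+1402s+406 = ((884736/160105)s+267264/160105)((160105/4608)s+1120735/4608) + (0)
Last nonzero remainder: (160105/4608)s+1120735/4608. Dividing through by 160105/4608 gives the monic gcd s+7.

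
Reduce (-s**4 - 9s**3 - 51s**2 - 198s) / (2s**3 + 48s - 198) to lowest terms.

(-s**2 - 6s)/(2s - 6)

By polynomial division,
  -s**4 - 9s**3 - 51s**2 - 198s = (-(1/2)s - 9/2)(2s**3 + 48s - 198) + (-27s**2 - 81s - 891)
  2s**3 + 48s - 198 = (-(2/27)s + 2/9)(-27s**2 - 81s - 891) + (0)
Last nonzero remainder: -27s**2 - 81s - 891. Dividing through by -27 gives the monic gcd s**2 + 3s + 33.
Cancel s**2 + 3s + 33 from numerator and denominator to get the reduced form.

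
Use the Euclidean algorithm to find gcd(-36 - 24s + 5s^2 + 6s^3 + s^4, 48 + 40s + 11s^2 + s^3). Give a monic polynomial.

Euclidean algorithm in ℚ[s]:
  s^4 + 6s^3 + 5s^2 - 24s - 36 = (s - 5)(s^3 + 11s^2 + 40s + 48) + (20s^2 + 128s + 204)
  s^3 + 11s^2 + 40s + 48 = ((1/20)s + 23/100)(20s^2 + 128s + 204) + ((9/25)s + 27/25)
  20s^2 + 128s + 204 = ((500/9)s + 1700/9)((9/25)s + 27/25) + (0)
Last nonzero remainder: (9/25)s + 27/25. Dividing through by 9/25 gives the monic gcd s + 3.

3 + s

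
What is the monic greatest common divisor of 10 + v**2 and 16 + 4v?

1

By polynomial division,
  v**2 + 10 = ((1/4)v - 1)(4v + 16) + (26)
  4v + 16 = ((2/13)v + 8/13)(26) + (0)
The last nonzero remainder is the constant 26, so the polynomials are coprime and gcd = 1.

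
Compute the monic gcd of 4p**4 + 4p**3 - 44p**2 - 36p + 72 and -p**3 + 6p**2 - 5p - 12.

p - 3

Euclidean algorithm in ℚ[p]:
  4p**4 + 4p**3 - 44p**2 - 36p + 72 = (-4p - 28)(-p**3 + 6p**2 - 5p - 12) + (104p**2 - 224p - 264)
  -p**3 + 6p**2 - 5p - 12 = (-(1/104)p + 25/676)(104p**2 - 224p - 264) + ((126/169)p - 378/169)
  104p**2 - 224p - 264 = ((8788/63)p + 7436/63)((126/169)p - 378/169) + (0)
Last nonzero remainder: (126/169)p - 378/169. Dividing through by 126/169 gives the monic gcd p - 3.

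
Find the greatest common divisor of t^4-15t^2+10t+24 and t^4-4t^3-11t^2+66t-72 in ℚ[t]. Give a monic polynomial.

Euclidean algorithm in ℚ[t]:
  t^4-15t^2+10t+24 = (t^4-4t^3-11t^2+66t-72) + (4t^3-4t^2-56t+96)
  t^4-4t^3-11t^2+66t-72 = ((1/4)t-3/4)(4t^3-4t^2-56t+96) + (0)
Last nonzero remainder: 4t^3-4t^2-56t+96. Dividing through by 4 gives the monic gcd t^3-t^2-14t+24.

t^3-t^2-14t+24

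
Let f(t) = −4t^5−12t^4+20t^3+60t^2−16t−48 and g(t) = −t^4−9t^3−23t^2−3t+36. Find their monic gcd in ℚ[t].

t^2+2t−3

Apply the Euclidean algorithm:
  −4t^5−12t^4+20t^3+60t^2−16t−48 = (4t−24)(−t^4−9t^3−23t^2−3t+36) + (−104t^3−480t^2−232t+816)
  −t^4−9t^3−23t^2−3t+36 = ((1/104)t+57/1352)(−104t^3−480t^2−232t+816) + (−(90/169)t^2−(180/169)t+270/169)
  −104t^3−480t^2−232t+816 = ((8788/45)t+22984/45)(−(90/169)t^2−(180/169)t+270/169) + (0)
Last nonzero remainder: −(90/169)t^2−(180/169)t+270/169. Dividing through by −90/169 gives the monic gcd t^2+2t−3.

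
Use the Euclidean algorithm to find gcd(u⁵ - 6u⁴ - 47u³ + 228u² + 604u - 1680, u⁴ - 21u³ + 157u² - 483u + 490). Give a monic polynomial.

u² - 9u + 14

By polynomial division,
  u⁵ - 6u⁴ - 47u³ + 228u² + 604u - 1680 = (u + 15)(u⁴ - 21u³ + 157u² - 483u + 490) + (111u³ - 1644u² + 7359u - 9030)
  u⁴ - 21u³ + 157u² - 483u + 490 = ((1/111)u - 229/4107)(111u³ - 1644u² + 7359u - 9030) + (-(1320/1369)u² + (11880/1369)u - 18480/1369)
  111u³ - 1644u² + 7359u - 9030 = (-(50653/440)u + 58867/88)(-(1320/1369)u² + (11880/1369)u - 18480/1369) + (0)
Last nonzero remainder: -(1320/1369)u² + (11880/1369)u - 18480/1369. Dividing through by -1320/1369 gives the monic gcd u² - 9u + 14.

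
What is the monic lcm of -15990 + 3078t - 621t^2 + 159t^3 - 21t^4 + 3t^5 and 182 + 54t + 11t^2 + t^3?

-37310 + 1852t - 423t^2 + 164t^3 + 4t^4 + t^6

Apply the Euclidean algorithm:
  3t^5 - 21t^4 + 159t^3 - 621t^2 + 3078t - 15990 = (3t^2 - 54t + 591)(t^3 + 11t^2 + 54t + 182) + (-4752t^2 - 19008t - 123552)
  t^3 + 11t^2 + 54t + 182 = (-(1/4752)t - 7/4752)(-4752t^2 - 19008t - 123552) + (0)
Last nonzero remainder: -4752t^2 - 19008t - 123552. Dividing through by -4752 gives the monic gcd t^2 + 4t + 26.
Then lcm(f, g) = f·g / gcd(f, g); expanding and making the result monic gives the answer.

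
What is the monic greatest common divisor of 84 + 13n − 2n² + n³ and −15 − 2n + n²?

3 + n

Apply the Euclidean algorithm:
  n³ − 2n² + 13n + 84 = (n)(n² − 2n − 15) + (28n + 84)
  n² − 2n − 15 = ((1/28)n − 5/28)(28n + 84) + (0)
Last nonzero remainder: 28n + 84. Dividing through by 28 gives the monic gcd n + 3.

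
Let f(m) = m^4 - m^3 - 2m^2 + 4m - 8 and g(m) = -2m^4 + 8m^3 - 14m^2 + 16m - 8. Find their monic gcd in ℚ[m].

m^3 - 3m^2 + 4m - 4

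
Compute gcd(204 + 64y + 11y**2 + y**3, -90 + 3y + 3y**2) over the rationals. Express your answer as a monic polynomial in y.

By polynomial division,
  y**3 + 11y**2 + 64y + 204 = ((1/3)y + 10/3)(3y**2 + 3y - 90) + (84y + 504)
  3y**2 + 3y - 90 = ((1/28)y - 5/28)(84y + 504) + (0)
Last nonzero remainder: 84y + 504. Dividing through by 84 gives the monic gcd y + 6.

6 + y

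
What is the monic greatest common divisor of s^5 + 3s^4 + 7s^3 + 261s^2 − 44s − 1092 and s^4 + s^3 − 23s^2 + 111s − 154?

s^2 + 5s − 14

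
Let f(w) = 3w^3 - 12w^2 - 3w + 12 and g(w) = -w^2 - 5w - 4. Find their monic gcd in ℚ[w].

w + 1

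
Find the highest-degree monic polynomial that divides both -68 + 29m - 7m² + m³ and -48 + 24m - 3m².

-4 + m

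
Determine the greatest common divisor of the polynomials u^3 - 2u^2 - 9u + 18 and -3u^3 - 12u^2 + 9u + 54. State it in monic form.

Repeated division with remainder:
  u^3 - 2u^2 - 9u + 18 = (-1/3)(-3u^3 - 12u^2 + 9u + 54) + (-6u^2 - 6u + 36)
  -3u^3 - 12u^2 + 9u + 54 = ((1/2)u + 3/2)(-6u^2 - 6u + 36) + (0)
Last nonzero remainder: -6u^2 - 6u + 36. Dividing through by -6 gives the monic gcd u^2 + u - 6.

u^2 + u - 6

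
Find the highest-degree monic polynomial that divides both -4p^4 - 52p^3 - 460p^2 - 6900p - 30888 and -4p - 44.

p + 11

Euclidean algorithm in ℚ[p]:
  -4p^4 - 52p^3 - 460p^2 - 6900p - 30888 = (p^3 + 2p^2 + 93p + 702)(-4p - 44) + (0)
Last nonzero remainder: -4p - 44. Dividing through by -4 gives the monic gcd p + 11.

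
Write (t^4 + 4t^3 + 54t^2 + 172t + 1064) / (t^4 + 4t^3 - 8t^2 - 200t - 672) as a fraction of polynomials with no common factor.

(t^2 - 2t + 38)/(t^2 - 2t - 24)

Apply the Euclidean algorithm:
  t^4 + 4t^3 + 54t^2 + 172t + 1064 = (t^4 + 4t^3 - 8t^2 - 200t - 672) + (62t^2 + 372t + 1736)
  t^4 + 4t^3 - 8t^2 - 200t - 672 = ((1/62)t^2 - (1/31)t - 12/31)(62t^2 + 372t + 1736) + (0)
Last nonzero remainder: 62t^2 + 372t + 1736. Dividing through by 62 gives the monic gcd t^2 + 6t + 28.
Cancel t^2 + 6t + 28 from numerator and denominator to get the reduced form.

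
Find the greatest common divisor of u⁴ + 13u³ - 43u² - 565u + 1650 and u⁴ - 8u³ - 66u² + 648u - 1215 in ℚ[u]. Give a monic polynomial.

u² - 8u + 15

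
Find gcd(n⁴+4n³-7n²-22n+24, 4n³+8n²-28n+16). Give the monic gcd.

n²+3n-4

Apply the Euclidean algorithm:
  n⁴+4n³-7n²-22n+24 = ((1/4)n+1/2)(4n³+8n²-28n+16) + (-4n²-12n+16)
  4n³+8n²-28n+16 = (-n+1)(-4n²-12n+16) + (0)
Last nonzero remainder: -4n²-12n+16. Dividing through by -4 gives the monic gcd n²+3n-4.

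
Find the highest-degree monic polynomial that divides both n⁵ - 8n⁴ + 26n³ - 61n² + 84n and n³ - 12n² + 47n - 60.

Repeated division with remainder:
  n⁵ - 8n⁴ + 26n³ - 61n² + 84n = (n² + 4n + 27)(n³ - 12n² + 47n - 60) + (135n² - 945n + 1620)
  n³ - 12n² + 47n - 60 = ((1/135)n - 1/27)(135n² - 945n + 1620) + (0)
Last nonzero remainder: 135n² - 945n + 1620. Dividing through by 135 gives the monic gcd n² - 7n + 12.

n² - 7n + 12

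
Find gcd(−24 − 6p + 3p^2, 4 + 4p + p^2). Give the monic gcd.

Repeated division with remainder:
  3p^2 − 6p − 24 = (3)(p^2 + 4p + 4) + (−18p − 36)
  p^2 + 4p + 4 = (−(1/18)p − 1/9)(−18p − 36) + (0)
Last nonzero remainder: −18p − 36. Dividing through by −18 gives the monic gcd p + 2.

2 + p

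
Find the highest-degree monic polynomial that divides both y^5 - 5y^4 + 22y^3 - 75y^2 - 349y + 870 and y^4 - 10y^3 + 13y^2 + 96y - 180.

y^3 - 4y^2 - 11y + 30

Euclidean algorithm in ℚ[y]:
  y^5 - 5y^4 + 22y^3 - 75y^2 - 349y + 870 = (y + 5)(y^4 - 10y^3 + 13y^2 + 96y - 180) + (59y^3 - 236y^2 - 649y + 1770)
  y^4 - 10y^3 + 13y^2 + 96y - 180 = ((1/59)y - 6/59)(59y^3 - 236y^2 - 649y + 1770) + (0)
Last nonzero remainder: 59y^3 - 236y^2 - 649y + 1770. Dividing through by 59 gives the monic gcd y^3 - 4y^2 - 11y + 30.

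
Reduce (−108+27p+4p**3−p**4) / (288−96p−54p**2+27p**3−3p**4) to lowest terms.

Apply the Euclidean algorithm:
  −p**4+4p**3+27p−108 = (1/3)(−3p**4+27p**3−54p**2−96p+288) + (−5p**3+18p**2+59p−204)
  −3p**4+27p**3−54p**2−96p+288 = ((3/5)p−81/25)(−5p**3+18p**2+59p−204) + (−(777/25)p**2+(5439/25)p−9324/25)
  −5p**3+18p**2+59p−204 = ((125/777)p+425/777)(−(777/25)p**2+(5439/25)p−9324/25) + (0)
Last nonzero remainder: −(777/25)p**2+(5439/25)p−9324/25. Dividing through by −777/25 gives the monic gcd p**2−7p+12.
Cancel p**2−7p+12 from numerator and denominator to get the reduced form.

(9+3p+p**2)/(−24−6p+3p**2)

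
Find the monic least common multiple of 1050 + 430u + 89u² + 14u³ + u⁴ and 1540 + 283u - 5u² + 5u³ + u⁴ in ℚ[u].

46200 + 11570u + 1956u² + 423u³ + 35u⁴ + 7u⁵ + u⁶

Euclidean algorithm in ℚ[u]:
  u⁴ + 14u³ + 89u² + 430u + 1050 = (u⁴ + 5u³ - 5u² + 283u + 1540) + (9u³ + 94u² + 147u - 490)
  u⁴ + 5u³ - 5u² + 283u + 1540 = ((1/9)u - 49/81)(9u³ + 94u² + 147u - 490) + ((2878/81)u² + (11512/27)u + 100730/81)
  9u³ + 94u² + 147u - 490 = ((729/2878)u - 567/1439)((2878/81)u² + (11512/27)u + 100730/81) + (0)
Last nonzero remainder: (2878/81)u² + (11512/27)u + 100730/81. Dividing through by 2878/81 gives the monic gcd u² + 12u + 35.
Then lcm(f, g) = f·g / gcd(f, g); expanding and making the result monic gives the answer.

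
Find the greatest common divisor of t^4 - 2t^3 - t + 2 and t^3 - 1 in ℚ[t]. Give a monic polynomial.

Apply the Euclidean algorithm:
  t^4 - 2t^3 - t + 2 = (t - 2)(t^3 - 1) + (0)
The last nonzero remainder t^3 - 1 is already monic.

t^3 - 1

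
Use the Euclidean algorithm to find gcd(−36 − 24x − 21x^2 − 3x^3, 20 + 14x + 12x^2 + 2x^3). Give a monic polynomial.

Apply the Euclidean algorithm:
  −3x^3 − 21x^2 − 24x − 36 = (−3/2)(2x^3 + 12x^2 + 14x + 20) + (−3x^2 − 3x − 6)
  2x^3 + 12x^2 + 14x + 20 = (−(2/3)x − 10/3)(−3x^2 − 3x − 6) + (0)
Last nonzero remainder: −3x^2 − 3x − 6. Dividing through by −3 gives the monic gcd x^2 + x + 2.

2 + x + x^2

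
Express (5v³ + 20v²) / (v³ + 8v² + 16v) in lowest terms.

Euclidean algorithm in ℚ[v]:
  5v³ + 20v² = (5)(v³ + 8v² + 16v) + (-20v² - 80v)
  v³ + 8v² + 16v = (-(1/20)v - 1/5)(-20v² - 80v) + (0)
Last nonzero remainder: -20v² - 80v. Dividing through by -20 gives the monic gcd v² + 4v.
Cancel v² + 4v from numerator and denominator to get the reduced form.

(5v)/(v + 4)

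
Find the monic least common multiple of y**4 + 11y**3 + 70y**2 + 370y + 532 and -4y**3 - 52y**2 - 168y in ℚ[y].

Repeated division with remainder:
  y**4 + 11y**3 + 70y**2 + 370y + 532 = (-(1/4)y + 1/2)(-4y**3 - 52y**2 - 168y) + (54y**2 + 454y + 532)
  -4y**3 - 52y**2 - 168y = (-(2/27)y - 248/729)(54y**2 + 454y + 532) + ((18848/729)y + 131936/729)
  54y**2 + 454y + 532 = ((19683/9424)y + 729/248)((18848/729)y + 131936/729) + (0)
Last nonzero remainder: (18848/729)y + 131936/729. Dividing through by 18848/729 gives the monic gcd y + 7.
Then lcm(f, g) = f·g / gcd(f, g); expanding and making the result monic gives the answer.

y**6 + 17y**5 + 136y**4 + 790y**3 + 2752y**2 + 3192y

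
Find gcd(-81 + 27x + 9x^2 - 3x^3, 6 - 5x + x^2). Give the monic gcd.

-3 + x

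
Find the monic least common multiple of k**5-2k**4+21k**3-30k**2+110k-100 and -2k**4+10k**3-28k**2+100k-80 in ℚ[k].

k**6-6k**5+29k**4-114k**3+230k**2-540k+400

Repeated division with remainder:
  k**5-2k**4+21k**3-30k**2+110k-100 = (-(1/2)k-3/2)(-2k**4+10k**3-28k**2+100k-80) + (22k**3-22k**2+220k-220)
  -2k**4+10k**3-28k**2+100k-80 = (-(1/11)k+4/11)(22k**3-22k**2+220k-220) + (0)
Last nonzero remainder: 22k**3-22k**2+220k-220. Dividing through by 22 gives the monic gcd k**3-k**2+10k-10.
Then lcm(f, g) = f·g / gcd(f, g); expanding and making the result monic gives the answer.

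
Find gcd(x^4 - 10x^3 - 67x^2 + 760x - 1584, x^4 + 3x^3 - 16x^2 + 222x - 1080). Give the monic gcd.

x^2 + 5x - 36

By polynomial division,
  x^4 - 10x^3 - 67x^2 + 760x - 1584 = (x^4 + 3x^3 - 16x^2 + 222x - 1080) + (-13x^3 - 51x^2 + 538x - 504)
  x^4 + 3x^3 - 16x^2 + 222x - 1080 = (-(1/13)x + 12/169)(-13x^3 - 51x^2 + 538x - 504) + ((4902/169)x^2 + (24510/169)x - 176472/169)
  -13x^3 - 51x^2 + 538x - 504 = (-(2197/4902)x + 1183/2451)((4902/169)x^2 + (24510/169)x - 176472/169) + (0)
Last nonzero remainder: (4902/169)x^2 + (24510/169)x - 176472/169. Dividing through by 4902/169 gives the monic gcd x^2 + 5x - 36.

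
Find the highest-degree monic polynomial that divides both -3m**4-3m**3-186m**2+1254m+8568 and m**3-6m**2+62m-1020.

By polynomial division,
  -3m**4-3m**3-186m**2+1254m+8568 = (-3m-21)(m**3-6m**2+62m-1020) + (-126m**2-504m-12852)
  m**3-6m**2+62m-1020 = (-(1/126)m+5/63)(-126m**2-504m-12852) + (0)
Last nonzero remainder: -126m**2-504m-12852. Dividing through by -126 gives the monic gcd m**2+4m+102.

m**2+4m+102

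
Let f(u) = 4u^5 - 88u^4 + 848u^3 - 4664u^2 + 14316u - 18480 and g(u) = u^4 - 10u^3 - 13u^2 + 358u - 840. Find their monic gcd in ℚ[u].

Euclidean algorithm in ℚ[u]:
  4u^5 - 88u^4 + 848u^3 - 4664u^2 + 14316u - 18480 = (4u - 48)(u^4 - 10u^3 - 13u^2 + 358u - 840) + (420u^3 - 6720u^2 + 34860u - 58800)
  u^4 - 10u^3 - 13u^2 + 358u - 840 = ((1/420)u + 1/70)(420u^3 - 6720u^2 + 34860u - 58800) + (0)
Last nonzero remainder: 420u^3 - 6720u^2 + 34860u - 58800. Dividing through by 420 gives the monic gcd u^3 - 16u^2 + 83u - 140.

u^3 - 16u^2 + 83u - 140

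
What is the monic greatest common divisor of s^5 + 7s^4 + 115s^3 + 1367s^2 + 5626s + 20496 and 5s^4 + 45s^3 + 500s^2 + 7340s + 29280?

s^3 + 3s^2 + 82s + 976

By polynomial division,
  s^5 + 7s^4 + 115s^3 + 1367s^2 + 5626s + 20496 = ((1/5)s − 2/5)(5s^4 + 45s^3 + 500s^2 + 7340s + 29280) + (33s^3 + 99s^2 + 2706s + 32208)
  5s^4 + 45s^3 + 500s^2 + 7340s + 29280 = ((5/33)s + 10/11)(33s^3 + 99s^2 + 2706s + 32208) + (0)
Last nonzero remainder: 33s^3 + 99s^2 + 2706s + 32208. Dividing through by 33 gives the monic gcd s^3 + 3s^2 + 82s + 976.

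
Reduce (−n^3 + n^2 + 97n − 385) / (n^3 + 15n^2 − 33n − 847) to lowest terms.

Repeated division with remainder:
  −n^3 + n^2 + 97n − 385 = (−1)(n^3 + 15n^2 − 33n − 847) + (16n^2 + 64n − 1232)
  n^3 + 15n^2 − 33n − 847 = ((1/16)n + 11/16)(16n^2 + 64n − 1232) + (0)
Last nonzero remainder: 16n^2 + 64n − 1232. Dividing through by 16 gives the monic gcd n^2 + 4n − 77.
Cancel n^2 + 4n − 77 from numerator and denominator to get the reduced form.

(−n + 5)/(n + 11)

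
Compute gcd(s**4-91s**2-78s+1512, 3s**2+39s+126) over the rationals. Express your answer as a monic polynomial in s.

s**2+13s+42

Euclidean algorithm in ℚ[s]:
  s**4-91s**2-78s+1512 = ((1/3)s**2-(13/3)s+12)(3s**2+39s+126) + (0)
Last nonzero remainder: 3s**2+39s+126. Dividing through by 3 gives the monic gcd s**2+13s+42.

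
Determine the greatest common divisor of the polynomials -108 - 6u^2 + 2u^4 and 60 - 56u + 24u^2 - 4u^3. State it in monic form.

-3 + u

Apply the Euclidean algorithm:
  2u^4 - 6u^2 - 108 = (-(1/2)u - 3)(-4u^3 + 24u^2 - 56u + 60) + (38u^2 - 138u + 72)
  -4u^3 + 24u^2 - 56u + 60 = (-(2/19)u + 90/361)(38u^2 - 138u + 72) + (-(5060/361)u + 15180/361)
  38u^2 - 138u + 72 = (-(6859/2530)u + 2166/1265)(-(5060/361)u + 15180/361) + (0)
Last nonzero remainder: -(5060/361)u + 15180/361. Dividing through by -5060/361 gives the monic gcd u - 3.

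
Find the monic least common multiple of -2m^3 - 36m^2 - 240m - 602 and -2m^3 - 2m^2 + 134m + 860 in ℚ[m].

By polynomial division,
  -2m^3 - 36m^2 - 240m - 602 = (-2m^3 - 2m^2 + 134m + 860) + (-34m^2 - 374m - 1462)
  -2m^3 - 2m^2 + 134m + 860 = ((1/17)m - 10/17)(-34m^2 - 374m - 1462) + (0)
Last nonzero remainder: -34m^2 - 374m - 1462. Dividing through by -34 gives the monic gcd m^2 + 11m + 43.
Then lcm(f, g) = f·g / gcd(f, g); expanding and making the result monic gives the answer.

m^4 + 8m^3 - 60m^2 - 899m - 3010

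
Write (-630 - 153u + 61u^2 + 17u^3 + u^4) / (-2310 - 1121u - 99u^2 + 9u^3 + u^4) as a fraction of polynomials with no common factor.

(-3 + u)/(-11 + u)

Apply the Euclidean algorithm:
  u^4 + 17u^3 + 61u^2 - 153u - 630 = (u^4 + 9u^3 - 99u^2 - 1121u - 2310) + (8u^3 + 160u^2 + 968u + 1680)
  u^4 + 9u^3 - 99u^2 - 1121u - 2310 = ((1/8)u - 11/8)(8u^3 + 160u^2 + 968u + 1680) + (0)
Last nonzero remainder: 8u^3 + 160u^2 + 968u + 1680. Dividing through by 8 gives the monic gcd u^3 + 20u^2 + 121u + 210.
Cancel u^3 + 20u^2 + 121u + 210 from numerator and denominator to get the reduced form.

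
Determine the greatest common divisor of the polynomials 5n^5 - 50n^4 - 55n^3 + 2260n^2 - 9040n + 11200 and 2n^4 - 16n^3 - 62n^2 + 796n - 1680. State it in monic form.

n^3 - 2n^2 - 43n + 140

Repeated division with remainder:
  5n^5 - 50n^4 - 55n^3 + 2260n^2 - 9040n + 11200 = ((5/2)n - 5)(2n^4 - 16n^3 - 62n^2 + 796n - 1680) + (20n^3 - 40n^2 - 860n + 2800)
  2n^4 - 16n^3 - 62n^2 + 796n - 1680 = ((1/10)n - 3/5)(20n^3 - 40n^2 - 860n + 2800) + (0)
Last nonzero remainder: 20n^3 - 40n^2 - 860n + 2800. Dividing through by 20 gives the monic gcd n^3 - 2n^2 - 43n + 140.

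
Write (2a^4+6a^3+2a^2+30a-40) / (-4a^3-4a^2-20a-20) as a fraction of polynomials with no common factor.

(-a^2-3a+4)/(2a+2)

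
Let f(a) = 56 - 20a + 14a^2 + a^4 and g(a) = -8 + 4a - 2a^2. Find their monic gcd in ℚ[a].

By polynomial division,
  a^4 + 14a^2 - 20a + 56 = (-(1/2)a^2 - a - 7)(-2a^2 + 4a - 8) + (0)
Last nonzero remainder: -2a^2 + 4a - 8. Dividing through by -2 gives the monic gcd a^2 - 2a + 4.

4 - 2a + a^2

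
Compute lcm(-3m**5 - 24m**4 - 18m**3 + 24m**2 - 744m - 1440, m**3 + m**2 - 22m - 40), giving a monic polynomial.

m**6 + 3m**5 - 34m**4 - 38m**3 + 288m**2 - 760m - 2400

By polynomial division,
  -3m**5 - 24m**4 - 18m**3 + 24m**2 - 744m - 1440 = (-3m**2 - 21m - 63)(m**3 + m**2 - 22m - 40) + (-495m**2 - 2970m - 3960)
  m**3 + m**2 - 22m - 40 = (-(1/495)m + 1/99)(-495m**2 - 2970m - 3960) + (0)
Last nonzero remainder: -495m**2 - 2970m - 3960. Dividing through by -495 gives the monic gcd m**2 + 6m + 8.
Then lcm(f, g) = f·g / gcd(f, g); expanding and making the result monic gives the answer.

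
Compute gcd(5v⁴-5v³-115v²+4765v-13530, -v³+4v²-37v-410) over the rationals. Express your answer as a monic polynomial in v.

Euclidean algorithm in ℚ[v]:
  5v⁴-5v³-115v²+4765v-13530 = (-5v-15)(-v³+4v²-37v-410) + (-240v²+2160v-19680)
  -v³+4v²-37v-410 = ((1/240)v+1/48)(-240v²+2160v-19680) + (0)
Last nonzero remainder: -240v²+2160v-19680. Dividing through by -240 gives the monic gcd v²-9v+82.

v²-9v+82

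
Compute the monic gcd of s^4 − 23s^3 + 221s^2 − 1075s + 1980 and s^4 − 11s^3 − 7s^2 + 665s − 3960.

By polynomial division,
  s^4 − 23s^3 + 221s^2 − 1075s + 1980 = (s^4 − 11s^3 − 7s^2 + 665s − 3960) + (−12s^3 + 228s^2 − 1740s + 5940)
  s^4 − 11s^3 − 7s^2 + 665s − 3960 = (−(1/12)s − 2/3)(−12s^3 + 228s^2 − 1740s + 5940) + (0)
Last nonzero remainder: −12s^3 + 228s^2 − 1740s + 5940. Dividing through by −12 gives the monic gcd s^3 − 19s^2 + 145s − 495.

s^3 − 19s^2 + 145s − 495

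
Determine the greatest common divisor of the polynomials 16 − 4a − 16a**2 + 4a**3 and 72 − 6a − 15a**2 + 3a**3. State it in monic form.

Euclidean algorithm in ℚ[a]:
  4a**3 − 16a**2 − 4a + 16 = (4/3)(3a**3 − 15a**2 − 6a + 72) + (4a**2 + 4a − 80)
  3a**3 − 15a**2 − 6a + 72 = ((3/4)a − 9/2)(4a**2 + 4a − 80) + (72a − 288)
  4a**2 + 4a − 80 = ((1/18)a + 5/18)(72a − 288) + (0)
Last nonzero remainder: 72a − 288. Dividing through by 72 gives the monic gcd a − 4.

−4 + a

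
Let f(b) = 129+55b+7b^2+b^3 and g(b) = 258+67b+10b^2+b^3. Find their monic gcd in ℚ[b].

By polynomial division,
  b^3+7b^2+55b+129 = (b^3+10b^2+67b+258) + (-3b^2-12b-129)
  b^3+10b^2+67b+258 = (-(1/3)b-2)(-3b^2-12b-129) + (0)
Last nonzero remainder: -3b^2-12b-129. Dividing through by -3 gives the monic gcd b^2+4b+43.

43+4b+b^2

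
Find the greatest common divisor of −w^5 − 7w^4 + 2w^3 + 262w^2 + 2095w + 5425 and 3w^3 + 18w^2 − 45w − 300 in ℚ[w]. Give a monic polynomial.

By polynomial division,
  −w^5 − 7w^4 + 2w^3 + 262w^2 + 2095w + 5425 = (−(1/3)w^2 − (1/3)w − 7/3)(3w^3 + 18w^2 − 45w − 300) + (189w^2 + 1890w + 4725)
  3w^3 + 18w^2 − 45w − 300 = ((1/63)w − 4/63)(189w^2 + 1890w + 4725) + (0)
Last nonzero remainder: 189w^2 + 1890w + 4725. Dividing through by 189 gives the monic gcd w^2 + 10w + 25.

w^2 + 10w + 25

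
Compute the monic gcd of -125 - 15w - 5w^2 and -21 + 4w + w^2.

By polynomial division,
  -5w^2 - 15w - 125 = (-5)(w^2 + 4w - 21) + (5w - 230)
  w^2 + 4w - 21 = ((1/5)w + 10)(5w - 230) + (2279)
  5w - 230 = ((5/2279)w - 230/2279)(2279) + (0)
The last nonzero remainder is the constant 2279, so the polynomials are coprime and gcd = 1.

1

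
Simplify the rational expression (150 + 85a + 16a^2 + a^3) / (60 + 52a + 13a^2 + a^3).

By polynomial division,
  a^3 + 16a^2 + 85a + 150 = (a^3 + 13a^2 + 52a + 60) + (3a^2 + 33a + 90)
  a^3 + 13a^2 + 52a + 60 = ((1/3)a + 2/3)(3a^2 + 33a + 90) + (0)
Last nonzero remainder: 3a^2 + 33a + 90. Dividing through by 3 gives the monic gcd a^2 + 11a + 30.
Cancel a^2 + 11a + 30 from numerator and denominator to get the reduced form.

(5 + a)/(2 + a)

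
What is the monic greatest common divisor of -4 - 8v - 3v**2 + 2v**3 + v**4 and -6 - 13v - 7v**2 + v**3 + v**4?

2 + 5v + 4v**2 + v**3

By polynomial division,
  v**4 + 2v**3 - 3v**2 - 8v - 4 = (v**4 + v**3 - 7v**2 - 13v - 6) + (v**3 + 4v**2 + 5v + 2)
  v**4 + v**3 - 7v**2 - 13v - 6 = (v - 3)(v**3 + 4v**2 + 5v + 2) + (0)
The last nonzero remainder v**3 + 4v**2 + 5v + 2 is already monic.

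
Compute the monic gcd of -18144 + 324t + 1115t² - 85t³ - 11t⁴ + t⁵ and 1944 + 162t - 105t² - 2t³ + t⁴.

-324 - 81t + 4t² + t³

Repeated division with remainder:
  t⁵ - 11t⁴ - 85t³ + 1115t² + 324t - 18144 = (t - 9)(t⁴ - 2t³ - 105t² + 162t + 1944) + (2t³ + 8t² - 162t - 648)
  t⁴ - 2t³ - 105t² + 162t + 1944 = ((1/2)t - 3)(2t³ + 8t² - 162t - 648) + (0)
Last nonzero remainder: 2t³ + 8t² - 162t - 648. Dividing through by 2 gives the monic gcd t³ + 4t² - 81t - 324.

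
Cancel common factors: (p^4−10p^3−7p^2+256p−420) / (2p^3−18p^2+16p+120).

Euclidean algorithm in ℚ[p]:
  p^4−10p^3−7p^2+256p−420 = ((1/2)p−1/2)(2p^3−18p^2+16p+120) + (−24p^2+204p−360)
  2p^3−18p^2+16p+120 = (−(1/12)p+1/24)(−24p^2+204p−360) + (−(45/2)p+135)
  −24p^2+204p−360 = ((16/15)p−8/3)(−(45/2)p+135) + (0)
Last nonzero remainder: −(45/2)p+135. Dividing through by −45/2 gives the monic gcd p−6.
Cancel p−6 from numerator and denominator to get the reduced form.

(p^3−4p^2−31p+70)/(2p^2−6p−20)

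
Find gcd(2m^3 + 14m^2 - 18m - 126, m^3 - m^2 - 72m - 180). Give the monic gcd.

Euclidean algorithm in ℚ[m]:
  2m^3 + 14m^2 - 18m - 126 = (2)(m^3 - m^2 - 72m - 180) + (16m^2 + 126m + 234)
  m^3 - m^2 - 72m - 180 = ((1/16)m - 71/128)(16m^2 + 126m + 234) + (-(1071/64)m - 3213/64)
  16m^2 + 126m + 234 = (-(1024/1071)m - 1664/357)(-(1071/64)m - 3213/64) + (0)
Last nonzero remainder: -(1071/64)m - 3213/64. Dividing through by -1071/64 gives the monic gcd m + 3.

m + 3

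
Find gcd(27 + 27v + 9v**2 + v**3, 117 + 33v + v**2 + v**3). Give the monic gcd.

Apply the Euclidean algorithm:
  v**3 + 9v**2 + 27v + 27 = (v**3 + v**2 + 33v + 117) + (8v**2 - 6v - 90)
  v**3 + v**2 + 33v + 117 = ((1/8)v + 7/32)(8v**2 - 6v - 90) + ((729/16)v + 2187/16)
  8v**2 - 6v - 90 = ((128/729)v - 160/243)((729/16)v + 2187/16) + (0)
Last nonzero remainder: (729/16)v + 2187/16. Dividing through by 729/16 gives the monic gcd v + 3.

3 + v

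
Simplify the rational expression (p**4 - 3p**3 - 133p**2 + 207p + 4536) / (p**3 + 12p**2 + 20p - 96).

By polynomial division,
  p**4 - 3p**3 - 133p**2 + 207p + 4536 = (p - 15)(p**3 + 12p**2 + 20p - 96) + (27p**2 + 603p + 3096)
  p**3 + 12p**2 + 20p - 96 = ((1/27)p - 31/81)(27p**2 + 603p + 3096) + ((1225/9)p + 9800/9)
  27p**2 + 603p + 3096 = ((243/1225)p + 3483/1225)((1225/9)p + 9800/9) + (0)
Last nonzero remainder: (1225/9)p + 9800/9. Dividing through by 1225/9 gives the monic gcd p + 8.
Cancel p + 8 from numerator and denominator to get the reduced form.

(p**3 - 11p**2 - 45p + 567)/(p**2 + 4p - 12)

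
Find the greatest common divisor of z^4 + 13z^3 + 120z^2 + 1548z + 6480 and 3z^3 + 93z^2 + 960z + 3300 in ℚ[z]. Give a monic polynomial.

Repeated division with remainder:
  z^4 + 13z^3 + 120z^2 + 1548z + 6480 = ((1/3)z - 6)(3z^3 + 93z^2 + 960z + 3300) + (358z^2 + 6208z + 26280)
  3z^3 + 93z^2 + 960z + 3300 = ((3/358)z + 7335/64082)(358z^2 + 6208z + 26280) + ((935340/32041)z + 9353400/32041)
  358z^2 + 6208z + 26280 = ((5735339/467670)z + 7016979/77945)((935340/32041)z + 9353400/32041) + (0)
Last nonzero remainder: (935340/32041)z + 9353400/32041. Dividing through by 935340/32041 gives the monic gcd z + 10.

z + 10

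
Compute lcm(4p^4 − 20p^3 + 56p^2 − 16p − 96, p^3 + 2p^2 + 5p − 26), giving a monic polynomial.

p^6 − p^5 + 7p^4 − 13p^3 + 142p^2 − 148p − 312

Repeated division with remainder:
  4p^4 − 20p^3 + 56p^2 − 16p − 96 = (4p − 28)(p^3 + 2p^2 + 5p − 26) + (92p^2 + 228p − 824)
  p^3 + 2p^2 + 5p − 26 = ((1/92)p − 11/2116)(92p^2 + 228p − 824) + ((8010/529)p − 16020/529)
  92p^2 + 228p − 824 = ((24334/4005)p + 108974/4005)((8010/529)p − 16020/529) + (0)
Last nonzero remainder: (8010/529)p − 16020/529. Dividing through by 8010/529 gives the monic gcd p − 2.
Then lcm(f, g) = f·g / gcd(f, g); expanding and making the result monic gives the answer.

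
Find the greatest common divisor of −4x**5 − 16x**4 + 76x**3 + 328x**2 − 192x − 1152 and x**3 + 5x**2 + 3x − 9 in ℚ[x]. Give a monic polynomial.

Repeated division with remainder:
  −4x**5 − 16x**4 + 76x**3 + 328x**2 − 192x − 1152 = (−4x**2 + 4x + 68)(x**3 + 5x**2 + 3x − 9) + (−60x**2 − 360x − 540)
  x**3 + 5x**2 + 3x − 9 = (−(1/60)x + 1/60)(−60x**2 − 360x − 540) + (0)
Last nonzero remainder: −60x**2 − 360x − 540. Dividing through by −60 gives the monic gcd x**2 + 6x + 9.

x**2 + 6x + 9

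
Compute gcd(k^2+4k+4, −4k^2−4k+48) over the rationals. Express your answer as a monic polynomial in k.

Apply the Euclidean algorithm:
  k^2+4k+4 = (−1/4)(−4k^2−4k+48) + (3k+16)
  −4k^2−4k+48 = (−(4/3)k+52/9)(3k+16) + (−400/9)
  3k+16 = (−(27/400)k−9/25)(−400/9) + (0)
The last nonzero remainder is the constant −400/9, so the polynomials are coprime and gcd = 1.

1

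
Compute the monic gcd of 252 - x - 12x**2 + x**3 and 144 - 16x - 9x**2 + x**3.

-36 - 5x + x**2

Apply the Euclidean algorithm:
  x**3 - 12x**2 - x + 252 = (x**3 - 9x**2 - 16x + 144) + (-3x**2 + 15x + 108)
  x**3 - 9x**2 - 16x + 144 = (-(1/3)x + 4/3)(-3x**2 + 15x + 108) + (0)
Last nonzero remainder: -3x**2 + 15x + 108. Dividing through by -3 gives the monic gcd x**2 - 5x - 36.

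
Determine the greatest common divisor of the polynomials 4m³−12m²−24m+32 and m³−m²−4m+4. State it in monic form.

By polynomial division,
  4m³−12m²−24m+32 = (4)(m³−m²−4m+4) + (−8m²−8m+16)
  m³−m²−4m+4 = (−(1/8)m+1/4)(−8m²−8m+16) + (0)
Last nonzero remainder: −8m²−8m+16. Dividing through by −8 gives the monic gcd m²+m−2.

m²+m−2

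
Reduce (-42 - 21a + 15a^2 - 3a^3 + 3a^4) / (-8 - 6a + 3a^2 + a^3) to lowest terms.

(21 + 3a^2)/(4 + a)

Apply the Euclidean algorithm:
  3a^4 - 3a^3 + 15a^2 - 21a - 42 = (3a - 12)(a^3 + 3a^2 - 6a - 8) + (69a^2 - 69a - 138)
  a^3 + 3a^2 - 6a - 8 = ((1/69)a + 4/69)(69a^2 - 69a - 138) + (0)
Last nonzero remainder: 69a^2 - 69a - 138. Dividing through by 69 gives the monic gcd a^2 - a - 2.
Cancel a^2 - a - 2 from numerator and denominator to get the reduced form.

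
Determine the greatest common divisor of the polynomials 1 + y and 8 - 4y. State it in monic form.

1

By polynomial division,
  y + 1 = (-1/4)(-4y + 8) + (3)
  -4y + 8 = (-(4/3)y + 8/3)(3) + (0)
The last nonzero remainder is the constant 3, so the polynomials are coprime and gcd = 1.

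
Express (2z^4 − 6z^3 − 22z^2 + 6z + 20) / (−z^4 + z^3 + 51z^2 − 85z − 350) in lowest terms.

(−2z^2 + 2)/(z^2 + 2z − 35)

By polynomial division,
  2z^4 − 6z^3 − 22z^2 + 6z + 20 = (−2)(−z^4 + z^3 + 51z^2 − 85z − 350) + (−4z^3 + 80z^2 − 164z − 680)
  −z^4 + z^3 + 51z^2 − 85z − 350 = ((1/4)z + 19/4)(−4z^3 + 80z^2 − 164z − 680) + (−288z^2 + 864z + 2880)
  −4z^3 + 80z^2 − 164z − 680 = ((1/72)z − 17/72)(−288z^2 + 864z + 2880) + (0)
Last nonzero remainder: −288z^2 + 864z + 2880. Dividing through by −288 gives the monic gcd z^2 − 3z − 10.
Cancel z^2 − 3z − 10 from numerator and denominator to get the reduced form.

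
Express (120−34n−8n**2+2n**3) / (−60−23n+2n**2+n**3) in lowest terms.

(−6+2n)/(3+n)

Euclidean algorithm in ℚ[n]:
  2n**3−8n**2−34n+120 = (2)(n**3+2n**2−23n−60) + (−12n**2+12n+240)
  n**3+2n**2−23n−60 = (−(1/12)n−1/4)(−12n**2+12n+240) + (0)
Last nonzero remainder: −12n**2+12n+240. Dividing through by −12 gives the monic gcd n**2−n−20.
Cancel n**2−n−20 from numerator and denominator to get the reduced form.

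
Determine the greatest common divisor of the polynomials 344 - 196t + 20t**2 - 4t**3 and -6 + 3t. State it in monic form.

-2 + t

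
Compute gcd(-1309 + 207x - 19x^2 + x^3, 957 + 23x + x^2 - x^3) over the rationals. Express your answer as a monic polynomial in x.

-11 + x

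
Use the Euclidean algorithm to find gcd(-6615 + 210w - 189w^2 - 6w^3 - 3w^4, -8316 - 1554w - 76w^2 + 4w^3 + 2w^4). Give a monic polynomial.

Repeated division with remainder:
  -3w^4 - 6w^3 - 189w^2 + 210w - 6615 = (-3/2)(2w^4 + 4w^3 - 76w^2 - 1554w - 8316) + (-303w^2 - 2121w - 19089)
  2w^4 + 4w^3 - 76w^2 - 1554w - 8316 = (-(2/303)w^2 + (10/303)w + 44/101)(-303w^2 - 2121w - 19089) + (0)
Last nonzero remainder: -303w^2 - 2121w - 19089. Dividing through by -303 gives the monic gcd w^2 + 7w + 63.

63 + 7w + w^2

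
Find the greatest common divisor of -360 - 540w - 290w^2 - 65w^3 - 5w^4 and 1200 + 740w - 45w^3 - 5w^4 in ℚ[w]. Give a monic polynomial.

By polynomial division,
  -5w^4 - 65w^3 - 290w^2 - 540w - 360 = (-5w^4 - 45w^3 + 740w + 1200) + (-20w^3 - 290w^2 - 1280w - 1560)
  -5w^4 - 45w^3 + 740w + 1200 = ((1/4)w - 11/8)(-20w^3 - 290w^2 - 1280w - 1560) + (-(315/4)w^2 - 630w - 945)
  -20w^3 - 290w^2 - 1280w - 1560 = ((16/63)w + 104/63)(-(315/4)w^2 - 630w - 945) + (0)
Last nonzero remainder: -(315/4)w^2 - 630w - 945. Dividing through by -315/4 gives the monic gcd w^2 + 8w + 12.

12 + 8w + w^2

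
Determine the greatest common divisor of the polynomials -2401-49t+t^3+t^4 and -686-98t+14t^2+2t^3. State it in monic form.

-49+t^2

Apply the Euclidean algorithm:
  t^4+t^3-49t-2401 = ((1/2)t-3)(2t^3+14t^2-98t-686) + (91t^2-4459)
  2t^3+14t^2-98t-686 = ((2/91)t+2/13)(91t^2-4459) + (0)
Last nonzero remainder: 91t^2-4459. Dividing through by 91 gives the monic gcd t^2-49.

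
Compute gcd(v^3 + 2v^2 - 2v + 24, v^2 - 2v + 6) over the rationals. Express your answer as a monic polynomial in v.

v^2 - 2v + 6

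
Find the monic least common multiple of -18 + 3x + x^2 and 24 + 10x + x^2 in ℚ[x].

-72 - 6x + 7x^2 + x^3

Apply the Euclidean algorithm:
  x^2 + 3x - 18 = (x^2 + 10x + 24) + (-7x - 42)
  x^2 + 10x + 24 = (-(1/7)x - 4/7)(-7x - 42) + (0)
Last nonzero remainder: -7x - 42. Dividing through by -7 gives the monic gcd x + 6.
Then lcm(f, g) = f·g / gcd(f, g); expanding and making the result monic gives the answer.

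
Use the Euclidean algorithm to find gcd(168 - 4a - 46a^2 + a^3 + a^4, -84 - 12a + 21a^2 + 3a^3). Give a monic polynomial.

-28 - 4a + 7a^2 + a^3

By polynomial division,
  a^4 + a^3 - 46a^2 - 4a + 168 = ((1/3)a - 2)(3a^3 + 21a^2 - 12a - 84) + (0)
Last nonzero remainder: 3a^3 + 21a^2 - 12a - 84. Dividing through by 3 gives the monic gcd a^3 + 7a^2 - 4a - 28.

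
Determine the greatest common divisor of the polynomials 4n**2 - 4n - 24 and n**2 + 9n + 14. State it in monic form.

n + 2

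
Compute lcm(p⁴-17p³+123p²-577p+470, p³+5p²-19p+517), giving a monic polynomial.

p⁵-6p⁴-64p³+776p²-5877p+5170

Apply the Euclidean algorithm:
  p⁴-17p³+123p²-577p+470 = (p-22)(p³+5p²-19p+517) + (252p²-1512p+11844)
  p³+5p²-19p+517 = ((1/252)p+11/252)(252p²-1512p+11844) + (0)
Last nonzero remainder: 252p²-1512p+11844. Dividing through by 252 gives the monic gcd p²-6p+47.
Then lcm(f, g) = f·g / gcd(f, g); expanding and making the result monic gives the answer.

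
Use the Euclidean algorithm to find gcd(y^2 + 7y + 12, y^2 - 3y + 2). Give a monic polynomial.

1

By polynomial division,
  y^2 + 7y + 12 = (y^2 - 3y + 2) + (10y + 10)
  y^2 - 3y + 2 = ((1/10)y - 2/5)(10y + 10) + (6)
  10y + 10 = ((5/3)y + 5/3)(6) + (0)
The last nonzero remainder is the constant 6, so the polynomials are coprime and gcd = 1.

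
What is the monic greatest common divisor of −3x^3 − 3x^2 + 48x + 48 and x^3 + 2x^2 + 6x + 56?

x + 4

Apply the Euclidean algorithm:
  −3x^3 − 3x^2 + 48x + 48 = (−3)(x^3 + 2x^2 + 6x + 56) + (3x^2 + 66x + 216)
  x^3 + 2x^2 + 6x + 56 = ((1/3)x − 20/3)(3x^2 + 66x + 216) + (374x + 1496)
  3x^2 + 66x + 216 = ((3/374)x + 27/187)(374x + 1496) + (0)
Last nonzero remainder: 374x + 1496. Dividing through by 374 gives the monic gcd x + 4.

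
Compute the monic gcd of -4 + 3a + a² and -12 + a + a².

Apply the Euclidean algorithm:
  a² + 3a - 4 = (a² + a - 12) + (2a + 8)
  a² + a - 12 = ((1/2)a - 3/2)(2a + 8) + (0)
Last nonzero remainder: 2a + 8. Dividing through by 2 gives the monic gcd a + 4.

4 + a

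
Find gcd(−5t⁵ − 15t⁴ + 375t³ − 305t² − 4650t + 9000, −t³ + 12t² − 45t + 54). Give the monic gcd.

t² − 6t + 9

Repeated division with remainder:
  −5t⁵ − 15t⁴ + 375t³ − 305t² − 4650t + 9000 = (5t² + 75t + 300)(−t³ + 12t² − 45t + 54) + (−800t² + 4800t − 7200)
  −t³ + 12t² − 45t + 54 = ((1/800)t − 3/400)(−800t² + 4800t − 7200) + (0)
Last nonzero remainder: −800t² + 4800t − 7200. Dividing through by −800 gives the monic gcd t² − 6t + 9.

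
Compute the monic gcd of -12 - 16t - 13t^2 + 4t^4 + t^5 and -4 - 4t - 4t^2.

1 + t + t^2

Apply the Euclidean algorithm:
  t^5 + 4t^4 - 13t^2 - 16t - 12 = (-(1/4)t^3 - (3/4)t^2 + t + 3)(-4t^2 - 4t - 4) + (0)
Last nonzero remainder: -4t^2 - 4t - 4. Dividing through by -4 gives the monic gcd t^2 + t + 1.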